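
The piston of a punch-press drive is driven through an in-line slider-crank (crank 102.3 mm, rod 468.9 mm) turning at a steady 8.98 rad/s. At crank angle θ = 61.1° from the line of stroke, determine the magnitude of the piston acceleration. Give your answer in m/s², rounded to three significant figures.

3.03

ω = 8.98 rad/s
x(θ) = r cosθ + √(L² − r² sin²θ); with ω constant, a = ω²·d²x/dθ².
d²x/dθ² = −r cosθ − r²(cos2θ)/√u − r⁴ sin²2θ/(4u^{3/2}),  u = L² − r² sin²θ = 0.211846 m².
Substituting r = 0.1023 m, L = 0.4689 m, θ = 61.1°: d²x/dθ² = -0.037525 m.
a = ω²·d²x/dθ² = (8.98)²·(-0.037525) = -3.026 m/s²;  |a| = 3.026 m/s².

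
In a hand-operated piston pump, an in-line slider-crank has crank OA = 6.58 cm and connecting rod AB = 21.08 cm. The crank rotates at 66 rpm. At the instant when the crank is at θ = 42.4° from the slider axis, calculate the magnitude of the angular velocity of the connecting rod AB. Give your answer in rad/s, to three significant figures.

1.63

ω = 6.912 rad/s (converted from 66 rpm).
The rod makes angle φ with the slider axis where L sinφ = r sinθ; differentiating, L cosφ·φ̇ = r ω cosθ.
L cosφ = √(L² − r² sin²θ) = 0.20608 m.
|ω_rod| = r ω |cosθ| / √(L² − r² sin²θ) = 0.0658·6.912·0.73846/0.20608 = 1.6296 rad/s.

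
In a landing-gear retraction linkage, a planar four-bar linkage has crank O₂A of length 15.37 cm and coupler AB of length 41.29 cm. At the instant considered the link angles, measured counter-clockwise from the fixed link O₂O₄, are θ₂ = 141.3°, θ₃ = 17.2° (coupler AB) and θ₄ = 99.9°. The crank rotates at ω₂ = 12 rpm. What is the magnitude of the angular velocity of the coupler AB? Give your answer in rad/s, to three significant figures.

ω₂ = 1.257 rad/s (from 12 rpm).
Differentiating the loop-closure r₂e^{iθ₂}+r₃e^{iθ₃}=r₁+r₄e^{iθ₄} gives r₂ω₂e^{iθ₂}+r₃ω₃e^{iθ₃}=r₄ω₄e^{iθ₄}.
Eliminating the other unknown: ω₃ = r₂ω₂ sin(θ₄−θ₂) / [r₃ sin(θ₃−θ₄)].
Numerator sine = -0.66131; denominator sine = -0.99189.
Result = 0.1537·1.257·(-0.66131) / (0.4129·(-0.99189)) = +0.31187 rad/s; magnitude 0.31187 rad/s.

0.312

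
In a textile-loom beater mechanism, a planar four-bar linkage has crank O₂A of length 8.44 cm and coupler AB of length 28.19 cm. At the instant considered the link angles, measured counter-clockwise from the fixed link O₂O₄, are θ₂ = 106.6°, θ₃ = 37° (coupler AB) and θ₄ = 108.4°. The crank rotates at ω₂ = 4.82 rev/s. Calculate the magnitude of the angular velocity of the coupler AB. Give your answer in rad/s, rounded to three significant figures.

ω₂ = 30.28 rad/s (from 4.82 rev/s).
Differentiating the loop-closure r₂e^{iθ₂}+r₃e^{iθ₃}=r₁+r₄e^{iθ₄} gives r₂ω₂e^{iθ₂}+r₃ω₃e^{iθ₃}=r₄ω₄e^{iθ₄}.
Eliminating the other unknown: ω₃ = r₂ω₂ sin(θ₄−θ₂) / [r₃ sin(θ₃−θ₄)].
Numerator sine = +0.03141; denominator sine = -0.94777.
Result = 0.0844·30.28·(+0.03141) / (0.2819·(-0.94777)) = -0.3005 rad/s; magnitude 0.3005 rad/s.

0.301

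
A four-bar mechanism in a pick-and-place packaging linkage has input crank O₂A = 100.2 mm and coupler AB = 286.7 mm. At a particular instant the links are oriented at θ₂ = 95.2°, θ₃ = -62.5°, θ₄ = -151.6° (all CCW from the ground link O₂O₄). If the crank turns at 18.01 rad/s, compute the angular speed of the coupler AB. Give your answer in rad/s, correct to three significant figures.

5.79

ω₂ = 18.01 rad/s
Differentiating the loop-closure r₂e^{iθ₂}+r₃e^{iθ₃}=r₁+r₄e^{iθ₄} gives r₂ω₂e^{iθ₂}+r₃ω₃e^{iθ₃}=r₄ω₄e^{iθ₄}.
Eliminating the other unknown: ω₃ = r₂ω₂ sin(θ₄−θ₂) / [r₃ sin(θ₃−θ₄)].
Numerator sine = +0.91914; denominator sine = +0.99988.
Result = 0.1002·18.01·(+0.91914) / (0.2867·(+0.99988)) = +5.7861 rad/s; magnitude 5.7861 rad/s.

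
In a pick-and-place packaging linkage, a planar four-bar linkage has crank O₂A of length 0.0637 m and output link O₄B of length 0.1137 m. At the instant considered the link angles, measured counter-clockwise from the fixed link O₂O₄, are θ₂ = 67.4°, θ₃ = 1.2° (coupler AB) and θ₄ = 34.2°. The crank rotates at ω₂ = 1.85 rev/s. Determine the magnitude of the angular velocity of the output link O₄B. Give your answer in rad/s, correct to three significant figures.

ω₂ = 11.62 rad/s (from 1.85 rev/s).
Differentiating the loop-closure r₂e^{iθ₂}+r₃e^{iθ₃}=r₁+r₄e^{iθ₄} gives r₂ω₂e^{iθ₂}+r₃ω₃e^{iθ₃}=r₄ω₄e^{iθ₄}.
Eliminating the other unknown: ω₄ = r₂ω₂ sin(θ₂−θ₃) / [r₄ sin(θ₄−θ₃)].
Numerator sine = +0.91496; denominator sine = +0.54464.
Result = 0.0637·11.62·(+0.91496) / (0.1137·(+0.54464)) = +10.94 rad/s; magnitude 10.94 rad/s.

10.9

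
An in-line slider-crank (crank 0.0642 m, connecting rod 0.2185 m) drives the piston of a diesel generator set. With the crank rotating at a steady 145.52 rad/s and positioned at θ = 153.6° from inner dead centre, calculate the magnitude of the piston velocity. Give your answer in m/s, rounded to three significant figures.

ω = 145.5 rad/s
For an in-line slider-crank, x = r cosθ + √(L² − r² sin²θ), so v = −rω sinθ·[1 + r cosθ/√(L² − r² sin²θ)].
With r = 0.0642 m, L = 0.2185 m, θ = 153.6°: √(L² − r² sin²θ) = 0.21663 m.
v = −0.0642·145.5·0.44464·[1 + 0.0642·-0.89571/0.21663] = -3.0513 m/s.
|v| = 3.0513 m/s.

3.05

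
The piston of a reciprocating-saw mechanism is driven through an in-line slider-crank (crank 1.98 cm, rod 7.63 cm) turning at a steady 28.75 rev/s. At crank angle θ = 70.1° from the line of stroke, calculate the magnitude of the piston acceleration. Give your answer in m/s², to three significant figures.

88.4

ω = 2π·28.8 = 180.6 rad/s
x(θ) = r cosθ + √(L² − r² sin²θ); with ω constant, a = ω²·d²x/dθ².
d²x/dθ² = −r cosθ − r²(cos2θ)/√u − r⁴ sin²2θ/(4u^{3/2}),  u = L² − r² sin²θ = 0.00547507 m².
Substituting r = 0.0198 m, L = 0.0763 m, θ = 70.1°: d²x/dθ² = -0.0027078 m.
a = ω²·d²x/dθ² = (180.6)²·(-0.0027078) = -88.359 m/s²;  |a| = 88.359 m/s².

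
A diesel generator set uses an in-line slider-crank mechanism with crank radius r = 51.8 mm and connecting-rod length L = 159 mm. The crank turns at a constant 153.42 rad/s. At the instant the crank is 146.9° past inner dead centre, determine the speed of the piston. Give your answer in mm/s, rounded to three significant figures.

ω = 153.4 rad/s
For an in-line slider-crank, x = r cosθ + √(L² − r² sin²θ), so v = −rω sinθ·[1 + r cosθ/√(L² − r² sin²θ)].
With r = 0.0518 m, L = 0.159 m, θ = 146.9°: √(L² − r² sin²θ) = 0.15646 m.
v = −0.0518·153.4·0.54610·[1 + 0.0518·-0.83772/0.15646] = -3.1363 m/s.
|v| = 3.1363 m/s = 3136.3 mm/s.

3140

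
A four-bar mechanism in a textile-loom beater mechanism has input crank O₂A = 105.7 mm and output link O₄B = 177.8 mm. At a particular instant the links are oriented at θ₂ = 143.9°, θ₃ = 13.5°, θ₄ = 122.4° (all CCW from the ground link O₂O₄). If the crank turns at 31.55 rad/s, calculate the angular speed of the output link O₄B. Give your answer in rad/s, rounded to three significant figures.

15.1

ω₂ = 31.55 rad/s
Differentiating the loop-closure r₂e^{iθ₂}+r₃e^{iθ₃}=r₁+r₄e^{iθ₄} gives r₂ω₂e^{iθ₂}+r₃ω₃e^{iθ₃}=r₄ω₄e^{iθ₄}.
Eliminating the other unknown: ω₄ = r₂ω₂ sin(θ₂−θ₃) / [r₄ sin(θ₄−θ₃)].
Numerator sine = +0.76154; denominator sine = +0.94609.
Result = 0.1057·31.55·(+0.76154) / (0.1778·(+0.94609)) = +15.097 rad/s; magnitude 15.097 rad/s.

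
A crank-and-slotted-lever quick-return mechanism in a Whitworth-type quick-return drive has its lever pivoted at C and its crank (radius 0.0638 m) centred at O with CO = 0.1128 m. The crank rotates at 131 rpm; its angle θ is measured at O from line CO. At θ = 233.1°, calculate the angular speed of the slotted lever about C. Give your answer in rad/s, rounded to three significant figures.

ω = 13.72 rad/s (from 131 rpm).
Crank pin A relative to C: A = (d + r cosθ, r sinθ); lever angle φ = atan2(r sinθ, d + r cosθ).
Differentiating tanφ: φ̇ = rω(d cosθ + r)/(d² + r² + 2dr cosθ).
d² + r² + 2dr cosθ = |CA|² = 0.00815226 m²;  d cosθ + r = -0.0039274 m.
|ω_lever| = |0.0638·13.72·-0.0039274| / 0.00815226 = 0.42165 rad/s.

0.422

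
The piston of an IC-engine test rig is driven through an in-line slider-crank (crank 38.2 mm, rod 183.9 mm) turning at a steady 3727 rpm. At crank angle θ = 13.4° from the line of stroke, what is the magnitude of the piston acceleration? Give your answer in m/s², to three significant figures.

6740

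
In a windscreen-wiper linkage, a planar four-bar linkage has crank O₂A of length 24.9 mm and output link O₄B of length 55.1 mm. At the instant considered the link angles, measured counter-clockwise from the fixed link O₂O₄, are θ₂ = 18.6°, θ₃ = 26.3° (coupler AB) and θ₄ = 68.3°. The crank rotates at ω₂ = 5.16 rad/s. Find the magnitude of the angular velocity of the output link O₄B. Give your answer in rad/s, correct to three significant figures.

ω₂ = 5.16 rad/s
Differentiating the loop-closure r₂e^{iθ₂}+r₃e^{iθ₃}=r₁+r₄e^{iθ₄} gives r₂ω₂e^{iθ₂}+r₃ω₃e^{iθ₃}=r₄ω₄e^{iθ₄}.
Eliminating the other unknown: ω₄ = r₂ω₂ sin(θ₂−θ₃) / [r₄ sin(θ₄−θ₃)].
Numerator sine = -0.13399; denominator sine = +0.66913.
Result = 0.0249·5.16·(-0.13399) / (0.0551·(+0.66913)) = -0.46692 rad/s; magnitude 0.46692 rad/s.

0.467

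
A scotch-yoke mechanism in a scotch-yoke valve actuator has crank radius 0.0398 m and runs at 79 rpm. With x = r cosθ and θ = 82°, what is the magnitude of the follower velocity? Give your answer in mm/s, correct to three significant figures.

326

ω = 8.273 rad/s (from 79 rpm).
x = r cosθ ⇒ ẋ = −rω sinθ.
|v| = rω|sinθ| = 0.0398·8.273·|sin 82°| = 0.32606 m/s = 326.06 mm/s.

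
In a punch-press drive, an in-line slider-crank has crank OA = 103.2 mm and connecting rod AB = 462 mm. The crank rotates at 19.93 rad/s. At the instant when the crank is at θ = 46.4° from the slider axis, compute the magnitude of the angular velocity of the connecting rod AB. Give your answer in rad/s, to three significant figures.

ω = 19.93 rad/s
The rod makes angle φ with the slider axis where L sinφ = r sinθ; differentiating, L cosφ·φ̇ = r ω cosθ.
L cosφ = √(L² − r² sin²θ) = 0.45592 m.
|ω_rod| = r ω |cosθ| / √(L² − r² sin²θ) = 0.1032·19.93·0.68962/0.45592 = 3.1111 rad/s.

3.11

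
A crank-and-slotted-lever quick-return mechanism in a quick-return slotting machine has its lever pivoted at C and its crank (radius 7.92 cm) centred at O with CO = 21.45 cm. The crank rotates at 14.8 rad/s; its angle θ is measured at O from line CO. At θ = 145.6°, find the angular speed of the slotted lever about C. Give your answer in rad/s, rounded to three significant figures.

ω = 14.8 rad/s
Crank pin A relative to C: A = (d + r cosθ, r sinθ); lever angle φ = atan2(r sinθ, d + r cosθ).
Differentiating tanφ: φ̇ = rω(d cosθ + r)/(d² + r² + 2dr cosθ).
d² + r² + 2dr cosθ = |CA|² = 0.0242482 m²;  d cosθ + r = -0.097787 m.
|ω_lever| = |0.0792·14.8·-0.097787| / 0.0242482 = 4.727 rad/s.

4.73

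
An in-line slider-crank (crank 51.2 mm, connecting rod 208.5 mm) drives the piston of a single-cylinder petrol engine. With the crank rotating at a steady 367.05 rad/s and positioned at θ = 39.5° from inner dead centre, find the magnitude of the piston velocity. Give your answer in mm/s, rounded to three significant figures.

14200

ω = 367.1 rad/s
For an in-line slider-crank, x = r cosθ + √(L² − r² sin²θ), so v = −rω sinθ·[1 + r cosθ/√(L² − r² sin²θ)].
With r = 0.0512 m, L = 0.2085 m, θ = 39.5°: √(L² − r² sin²θ) = 0.20594 m.
v = −0.0512·367.1·0.63608·[1 + 0.0512·0.77162/0.20594] = -14.247 m/s.
|v| = 14.247 m/s = 14247 mm/s.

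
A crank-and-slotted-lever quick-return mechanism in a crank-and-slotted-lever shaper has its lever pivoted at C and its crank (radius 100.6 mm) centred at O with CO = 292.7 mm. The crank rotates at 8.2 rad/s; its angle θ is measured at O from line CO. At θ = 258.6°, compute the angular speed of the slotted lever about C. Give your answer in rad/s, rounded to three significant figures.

0.419

ω = 8.2 rad/s
Crank pin A relative to C: A = (d + r cosθ, r sinθ); lever angle φ = atan2(r sinθ, d + r cosθ).
Differentiating tanφ: φ̇ = rω(d cosθ + r)/(d² + r² + 2dr cosθ).
d² + r² + 2dr cosθ = |CA|² = 0.0841534 m²;  d cosθ + r = +0.042746 m.
|ω_lever| = |0.1006·8.2·+0.042746| / 0.0841534 = 0.41902 rad/s.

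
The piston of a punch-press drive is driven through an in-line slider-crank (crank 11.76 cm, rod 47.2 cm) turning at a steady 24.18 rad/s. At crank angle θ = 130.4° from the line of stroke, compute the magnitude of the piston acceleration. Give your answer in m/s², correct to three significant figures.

47.1

ω = 24.18 rad/s
x(θ) = r cosθ + √(L² − r² sin²θ); with ω constant, a = ω²·d²x/dθ².
d²x/dθ² = −r cosθ − r²(cos2θ)/√u − r⁴ sin²2θ/(4u^{3/2}),  u = L² − r² sin²θ = 0.214764 m².
Substituting r = 0.1176 m, L = 0.472 m, θ = 130.4°: d²x/dθ² = +0.080522 m.
a = ω²·d²x/dθ² = (24.18)²·(+0.080522) = +47.079 m/s²;  |a| = 47.079 m/s².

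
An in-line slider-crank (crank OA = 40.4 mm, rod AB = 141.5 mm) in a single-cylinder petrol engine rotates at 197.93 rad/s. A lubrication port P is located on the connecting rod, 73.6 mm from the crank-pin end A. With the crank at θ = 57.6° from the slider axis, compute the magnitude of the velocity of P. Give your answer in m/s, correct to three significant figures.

7.59

ω = 197.9 rad/s.  Crank-pin speed |V_A| = rω = 7.9964 m/s, perpendicular to OA.
Rod angle: sinφ = −(r/L) sinθ ⇒ φ = -13.949°; ω_rod = −rω cosθ/√(L²−r²sin²θ) = -31.2 rad/s.
V_P = V_A + ω_rod × AP, with AP = 0.0736 m along the rod.
Components: V_Px = −rω sinθ − a·ω_rod·sinφ = -7.3051 m/s;  V_Py = rω cosθ + a·ω_rod·cosφ = +2.056 m/s.
|V_P| = √(V_Px² + V_Py²) = 7.589 m/s.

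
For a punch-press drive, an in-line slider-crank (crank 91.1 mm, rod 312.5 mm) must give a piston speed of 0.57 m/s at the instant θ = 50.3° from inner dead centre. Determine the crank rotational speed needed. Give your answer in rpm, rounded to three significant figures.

For an in-line slider-crank, |v_piston| = rω|sinθ|·[1 + r cosθ/√(L² − r² sin²θ)].
With r = 0.0911 m, L = 0.3125 m, θ = 50.3°: the bracketed kinematic factor |dx/dθ| = 0.083486 m.
ω = v/|dx/dθ| = 0.57/0.083486 = 6.8275 rad/s.
N = 60ω/(2π) = 65.198 rpm.

65.2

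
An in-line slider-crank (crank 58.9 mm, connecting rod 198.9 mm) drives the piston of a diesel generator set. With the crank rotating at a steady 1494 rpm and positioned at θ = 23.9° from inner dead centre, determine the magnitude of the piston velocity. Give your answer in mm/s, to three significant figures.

4750

ω = 2π·1494/60 = 156.5 rad/s
For an in-line slider-crank, x = r cosθ + √(L² − r² sin²θ), so v = −rω sinθ·[1 + r cosθ/√(L² − r² sin²θ)].
With r = 0.0589 m, L = 0.1989 m, θ = 23.9°: √(L² − r² sin²θ) = 0.19746 m.
v = −0.0589·156.5·0.40514·[1 + 0.0589·0.91425/0.19746] = -4.7515 m/s.
|v| = 4.7515 m/s = 4751.5 mm/s.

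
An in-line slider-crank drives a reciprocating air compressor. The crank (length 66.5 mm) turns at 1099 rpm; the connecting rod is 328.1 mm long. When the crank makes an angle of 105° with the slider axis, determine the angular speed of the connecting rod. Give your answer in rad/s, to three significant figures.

6.16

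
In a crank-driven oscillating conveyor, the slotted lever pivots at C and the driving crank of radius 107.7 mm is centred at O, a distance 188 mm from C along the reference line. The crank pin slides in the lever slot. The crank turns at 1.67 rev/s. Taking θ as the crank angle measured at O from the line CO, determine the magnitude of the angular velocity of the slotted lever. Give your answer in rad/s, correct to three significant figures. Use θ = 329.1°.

ω = 10.49 rad/s (from 1.67 rev/s).
Crank pin A relative to C: A = (d + r cosθ, r sinθ); lever angle φ = atan2(r sinθ, d + r cosθ).
Differentiating tanφ: φ̇ = rω(d cosθ + r)/(d² + r² + 2dr cosθ).
d² + r² + 2dr cosθ = |CA|² = 0.0816908 m²;  d cosθ + r = +0.26902 m.
|ω_lever| = |0.1077·10.49·+0.26902| / 0.0816908 = 3.7215 rad/s.

3.72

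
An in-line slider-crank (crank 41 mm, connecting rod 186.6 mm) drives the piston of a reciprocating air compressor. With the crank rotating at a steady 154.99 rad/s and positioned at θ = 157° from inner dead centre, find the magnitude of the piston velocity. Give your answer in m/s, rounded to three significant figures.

1.98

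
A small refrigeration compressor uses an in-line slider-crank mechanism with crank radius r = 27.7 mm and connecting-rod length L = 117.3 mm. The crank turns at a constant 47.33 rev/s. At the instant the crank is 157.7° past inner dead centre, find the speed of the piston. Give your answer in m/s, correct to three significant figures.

2.44

ω = 2π·47.3 = 297.4 rad/s
For an in-line slider-crank, x = r cosθ + √(L² − r² sin²θ), so v = −rω sinθ·[1 + r cosθ/√(L² − r² sin²θ)].
With r = 0.0277 m, L = 0.1173 m, θ = 157.7°: √(L² − r² sin²θ) = 0.11683 m.
v = −0.0277·297.4·0.37946·[1 + 0.0277·-0.92521/0.11683] = -2.4401 m/s.
|v| = 2.4401 m/s.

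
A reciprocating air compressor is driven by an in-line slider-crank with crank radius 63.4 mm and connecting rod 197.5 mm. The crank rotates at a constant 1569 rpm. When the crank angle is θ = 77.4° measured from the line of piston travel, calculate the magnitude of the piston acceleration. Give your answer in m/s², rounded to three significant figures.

ω = 2π·1569/60 = 164.3 rad/s
x(θ) = r cosθ + √(L² − r² sin²θ); with ω constant, a = ω²·d²x/dθ².
d²x/dθ² = −r cosθ − r²(cos2θ)/√u − r⁴ sin²2θ/(4u^{3/2}),  u = L² − r² sin²θ = 0.035178 m².
Substituting r = 0.0634 m, L = 0.1975 m, θ = 77.4°: d²x/dθ² = +0.0054501 m.
a = ω²·d²x/dθ² = (164.3)²·(+0.0054501) = +147.13 m/s²;  |a| = 147.13 m/s².

147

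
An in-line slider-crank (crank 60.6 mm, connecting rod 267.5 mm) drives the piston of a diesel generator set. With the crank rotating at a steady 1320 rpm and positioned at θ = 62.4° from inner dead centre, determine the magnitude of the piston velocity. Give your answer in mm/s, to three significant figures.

8220

ω = 2π·1320/60 = 138.2 rad/s
For an in-line slider-crank, x = r cosθ + √(L² − r² sin²θ), so v = −rω sinθ·[1 + r cosθ/√(L² − r² sin²θ)].
With r = 0.0606 m, L = 0.2675 m, θ = 62.4°: √(L² − r² sin²θ) = 0.26205 m.
v = −0.0606·138.2·0.88620·[1 + 0.0606·0.46330/0.26205] = -8.2188 m/s.
|v| = 8.2188 m/s = 8218.8 mm/s.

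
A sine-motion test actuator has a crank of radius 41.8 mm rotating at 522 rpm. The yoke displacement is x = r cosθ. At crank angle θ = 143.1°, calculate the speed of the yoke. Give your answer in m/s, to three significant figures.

ω = 54.66 rad/s (from 522 rpm).
x = r cosθ ⇒ ẋ = −rω sinθ.
|v| = rω|sinθ| = 0.0418·54.66·|sin 143.1°| = 1.3719 m/s.

1.37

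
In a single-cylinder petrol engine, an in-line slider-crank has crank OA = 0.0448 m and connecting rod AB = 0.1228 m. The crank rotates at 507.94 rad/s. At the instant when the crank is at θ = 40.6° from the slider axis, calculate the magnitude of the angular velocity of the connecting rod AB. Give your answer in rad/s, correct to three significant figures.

145

ω = 507.9 rad/s
The rod makes angle φ with the slider axis where L sinφ = r sinθ; differentiating, L cosφ·φ̇ = r ω cosθ.
L cosφ = √(L² − r² sin²θ) = 0.11929 m.
|ω_rod| = r ω |cosθ| / √(L² − r² sin²θ) = 0.0448·507.9·0.75927/0.11929 = 144.84 rad/s.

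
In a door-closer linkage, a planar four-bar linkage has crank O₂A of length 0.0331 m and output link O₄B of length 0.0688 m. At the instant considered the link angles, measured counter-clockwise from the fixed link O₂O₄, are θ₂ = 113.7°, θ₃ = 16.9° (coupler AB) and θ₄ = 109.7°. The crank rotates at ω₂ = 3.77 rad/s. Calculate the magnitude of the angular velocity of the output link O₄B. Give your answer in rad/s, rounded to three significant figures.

ω₂ = 3.77 rad/s
Differentiating the loop-closure r₂e^{iθ₂}+r₃e^{iθ₃}=r₁+r₄e^{iθ₄} gives r₂ω₂e^{iθ₂}+r₃ω₃e^{iθ₃}=r₄ω₄e^{iθ₄}.
Eliminating the other unknown: ω₄ = r₂ω₂ sin(θ₂−θ₃) / [r₄ sin(θ₄−θ₃)].
Numerator sine = +0.99297; denominator sine = +0.99881.
Result = 0.0331·3.77·(+0.99297) / (0.0688·(+0.99881)) = +1.8032 rad/s; magnitude 1.8032 rad/s.

1.80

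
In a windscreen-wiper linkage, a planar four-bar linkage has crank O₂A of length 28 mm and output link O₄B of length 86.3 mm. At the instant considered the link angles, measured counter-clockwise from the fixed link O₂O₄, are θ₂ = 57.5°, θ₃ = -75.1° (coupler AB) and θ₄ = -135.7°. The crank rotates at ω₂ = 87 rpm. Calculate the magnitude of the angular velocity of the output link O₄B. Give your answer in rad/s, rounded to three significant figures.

2.50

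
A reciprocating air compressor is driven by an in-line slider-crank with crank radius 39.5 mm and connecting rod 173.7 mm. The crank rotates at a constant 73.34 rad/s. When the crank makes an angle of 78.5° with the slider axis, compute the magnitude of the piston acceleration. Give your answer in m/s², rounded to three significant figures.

3.16

ω = 73.34 rad/s
x(θ) = r cosθ + √(L² − r² sin²θ); with ω constant, a = ω²·d²x/dθ².
d²x/dθ² = −r cosθ − r²(cos2θ)/√u − r⁴ sin²2θ/(4u^{3/2}),  u = L² − r² sin²θ = 0.0286735 m².
Substituting r = 0.0395 m, L = 0.1737 m, θ = 78.5°: d²x/dθ² = +0.00058748 m.
a = ω²·d²x/dθ² = (73.34)²·(+0.00058748) = +3.1599 m/s²;  |a| = 3.1599 m/s².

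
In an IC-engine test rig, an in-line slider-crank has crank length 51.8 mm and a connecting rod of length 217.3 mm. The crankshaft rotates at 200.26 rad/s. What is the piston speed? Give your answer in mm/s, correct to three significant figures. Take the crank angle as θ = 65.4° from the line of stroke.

ω = 200.3 rad/s
For an in-line slider-crank, x = r cosθ + √(L² − r² sin²θ), so v = −rω sinθ·[1 + r cosθ/√(L² − r² sin²θ)].
With r = 0.0518 m, L = 0.2173 m, θ = 65.4°: √(L² − r² sin²θ) = 0.21213 m.
v = −0.0518·200.3·0.90924·[1 + 0.0518·0.41628/0.21213] = -10.391 m/s.
|v| = 10.391 m/s = 10391 mm/s.

10400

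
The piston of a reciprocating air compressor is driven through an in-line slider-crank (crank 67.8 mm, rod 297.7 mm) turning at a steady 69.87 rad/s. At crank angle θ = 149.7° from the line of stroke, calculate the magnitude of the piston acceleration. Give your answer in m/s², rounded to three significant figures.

ω = 69.87 rad/s
x(θ) = r cosθ + √(L² − r² sin²θ); with ω constant, a = ω²·d²x/dθ².
d²x/dθ² = −r cosθ − r²(cos2θ)/√u − r⁴ sin²2θ/(4u^{3/2}),  u = L² − r² sin²θ = 0.0874552 m².
Substituting r = 0.0678 m, L = 0.2977 m, θ = 149.7°: d²x/dθ² = +0.050753 m.
a = ω²·d²x/dθ² = (69.87)²·(+0.050753) = +247.76 m/s²;  |a| = 247.76 m/s².

248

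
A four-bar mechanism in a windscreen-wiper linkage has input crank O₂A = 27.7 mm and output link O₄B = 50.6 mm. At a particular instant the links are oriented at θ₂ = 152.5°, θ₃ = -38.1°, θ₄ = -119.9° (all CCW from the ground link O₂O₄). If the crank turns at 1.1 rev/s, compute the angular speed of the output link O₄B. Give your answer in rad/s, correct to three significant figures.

ω₂ = 6.912 rad/s (from 1.1 rev/s).
Differentiating the loop-closure r₂e^{iθ₂}+r₃e^{iθ₃}=r₁+r₄e^{iθ₄} gives r₂ω₂e^{iθ₂}+r₃ω₃e^{iθ₃}=r₄ω₄e^{iθ₄}.
Eliminating the other unknown: ω₄ = r₂ω₂ sin(θ₂−θ₃) / [r₄ sin(θ₄−θ₃)].
Numerator sine = -0.18395; denominator sine = -0.98978.
Result = 0.0277·6.912·(-0.18395) / (0.0506·(-0.98978)) = +0.70318 rad/s; magnitude 0.70318 rad/s.

0.703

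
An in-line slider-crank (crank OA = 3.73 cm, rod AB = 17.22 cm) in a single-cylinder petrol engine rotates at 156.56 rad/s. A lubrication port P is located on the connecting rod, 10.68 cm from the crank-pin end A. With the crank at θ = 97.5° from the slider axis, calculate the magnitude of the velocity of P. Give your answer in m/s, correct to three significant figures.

ω = 156.6 rad/s.  Crank-pin speed |V_A| = rω = 5.8397 m/s, perpendicular to OA.
Rod angle: sinφ = −(r/L) sinθ ⇒ φ = -12.401°; ω_rod = −rω cosθ/√(L²−r²sin²θ) = +4.5322 rad/s.
V_P = V_A + ω_rod × AP, with AP = 0.1068 m along the rod.
Components: V_Px = −rω sinθ − a·ω_rod·sinφ = -5.6858 m/s;  V_Py = rω cosθ + a·ω_rod·cosφ = -0.28949 m/s.
|V_P| = √(V_Px² + V_Py²) = 5.6931 m/s.

5.69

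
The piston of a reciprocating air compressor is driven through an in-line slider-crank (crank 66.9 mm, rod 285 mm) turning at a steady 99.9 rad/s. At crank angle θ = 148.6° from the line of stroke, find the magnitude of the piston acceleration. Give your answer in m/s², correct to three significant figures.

496

ω = 99.9 rad/s
x(θ) = r cosθ + √(L² − r² sin²θ); with ω constant, a = ω²·d²x/dθ².
d²x/dθ² = −r cosθ − r²(cos2θ)/√u − r⁴ sin²2θ/(4u^{3/2}),  u = L² − r² sin²θ = 0.0800101 m².
Substituting r = 0.0669 m, L = 0.285 m, θ = 148.6°: d²x/dθ² = +0.049695 m.
a = ω²·d²x/dθ² = (99.9)²·(+0.049695) = +495.96 m/s²;  |a| = 495.96 m/s².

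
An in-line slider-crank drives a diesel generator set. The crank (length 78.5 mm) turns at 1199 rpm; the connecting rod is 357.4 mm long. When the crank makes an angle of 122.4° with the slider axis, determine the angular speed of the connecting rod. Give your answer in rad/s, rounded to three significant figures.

15.0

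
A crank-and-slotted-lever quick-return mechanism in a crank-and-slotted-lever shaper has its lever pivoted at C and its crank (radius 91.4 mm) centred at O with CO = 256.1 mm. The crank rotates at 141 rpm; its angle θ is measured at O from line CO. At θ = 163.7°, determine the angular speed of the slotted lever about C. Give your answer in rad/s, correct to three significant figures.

ω = 14.77 rad/s (from 141 rpm).
Crank pin A relative to C: A = (d + r cosθ, r sinθ); lever angle φ = atan2(r sinθ, d + r cosθ).
Differentiating tanφ: φ̇ = rω(d cosθ + r)/(d² + r² + 2dr cosθ).
d² + r² + 2dr cosθ = |CA|² = 0.0290078 m²;  d cosθ + r = -0.15441 m.
|ω_lever| = |0.0914·14.77·-0.15441| / 0.0290078 = 7.1836 rad/s.

7.18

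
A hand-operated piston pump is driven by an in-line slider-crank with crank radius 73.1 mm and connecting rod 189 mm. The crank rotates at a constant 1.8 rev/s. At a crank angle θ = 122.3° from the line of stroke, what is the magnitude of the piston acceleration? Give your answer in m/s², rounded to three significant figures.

6.51

ω = 2π·1.8 = 11.31 rad/s
x(θ) = r cosθ + √(L² − r² sin²θ); with ω constant, a = ω²·d²x/dθ².
d²x/dθ² = −r cosθ − r²(cos2θ)/√u − r⁴ sin²2θ/(4u^{3/2}),  u = L² − r² sin²θ = 0.0319032 m².
Substituting r = 0.0731 m, L = 0.189 m, θ = 122.3°: d²x/dθ² = +0.050871 m.
a = ω²·d²x/dθ² = (11.31)²·(+0.050871) = +6.507 m/s²;  |a| = 6.507 m/s².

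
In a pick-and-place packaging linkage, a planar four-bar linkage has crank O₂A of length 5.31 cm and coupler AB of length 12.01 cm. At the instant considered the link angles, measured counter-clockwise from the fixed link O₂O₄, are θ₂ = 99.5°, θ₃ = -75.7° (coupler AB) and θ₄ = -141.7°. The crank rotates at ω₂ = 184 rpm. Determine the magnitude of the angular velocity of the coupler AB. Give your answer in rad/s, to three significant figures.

8.17

ω₂ = 19.27 rad/s (from 184 rpm).
Differentiating the loop-closure r₂e^{iθ₂}+r₃e^{iθ₃}=r₁+r₄e^{iθ₄} gives r₂ω₂e^{iθ₂}+r₃ω₃e^{iθ₃}=r₄ω₄e^{iθ₄}.
Eliminating the other unknown: ω₃ = r₂ω₂ sin(θ₄−θ₂) / [r₃ sin(θ₃−θ₄)].
Numerator sine = +0.87631; denominator sine = +0.91355.
Result = 0.0531·19.27·(+0.87631) / (0.1201·(+0.91355)) = +8.1719 rad/s; magnitude 8.1719 rad/s.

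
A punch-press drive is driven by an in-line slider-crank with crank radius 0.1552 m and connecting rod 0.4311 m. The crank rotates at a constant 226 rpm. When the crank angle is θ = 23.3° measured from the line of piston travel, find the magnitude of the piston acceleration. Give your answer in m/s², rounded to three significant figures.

ω = 2π·226/60 = 23.67 rad/s
x(θ) = r cosθ + √(L² − r² sin²θ); with ω constant, a = ω²·d²x/dθ².
d²x/dθ² = −r cosθ − r²(cos2θ)/√u − r⁴ sin²2θ/(4u^{3/2}),  u = L² − r² sin²θ = 0.182079 m².
Substituting r = 0.1552 m, L = 0.4311 m, θ = 23.3°: d²x/dθ² = -0.18231 m.
a = ω²·d²x/dθ² = (23.67)²·(-0.18231) = -102.12 m/s²;  |a| = 102.12 m/s².

102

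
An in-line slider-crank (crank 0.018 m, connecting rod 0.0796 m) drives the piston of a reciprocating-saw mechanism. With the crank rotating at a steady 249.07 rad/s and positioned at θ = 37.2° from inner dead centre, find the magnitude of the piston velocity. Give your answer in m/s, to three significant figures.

ω = 249.1 rad/s
For an in-line slider-crank, x = r cosθ + √(L² − r² sin²θ), so v = −rω sinθ·[1 + r cosθ/√(L² − r² sin²θ)].
With r = 0.018 m, L = 0.0796 m, θ = 37.2°: √(L² − r² sin²θ) = 0.078853 m.
v = −0.018·249.1·0.60460·[1 + 0.018·0.79653/0.078853] = -3.2034 m/s.
|v| = 3.2034 m/s.

3.20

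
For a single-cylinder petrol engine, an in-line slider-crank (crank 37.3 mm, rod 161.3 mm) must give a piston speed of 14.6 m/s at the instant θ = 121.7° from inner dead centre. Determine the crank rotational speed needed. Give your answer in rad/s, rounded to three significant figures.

525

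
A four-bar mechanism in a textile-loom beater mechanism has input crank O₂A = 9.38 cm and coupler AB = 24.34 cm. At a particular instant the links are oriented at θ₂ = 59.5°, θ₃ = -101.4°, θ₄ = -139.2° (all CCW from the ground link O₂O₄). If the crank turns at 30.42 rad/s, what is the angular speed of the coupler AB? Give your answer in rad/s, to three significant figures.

ω₂ = 30.42 rad/s
Differentiating the loop-closure r₂e^{iθ₂}+r₃e^{iθ₃}=r₁+r₄e^{iθ₄} gives r₂ω₂e^{iθ₂}+r₃ω₃e^{iθ₃}=r₄ω₄e^{iθ₄}.
Eliminating the other unknown: ω₃ = r₂ω₂ sin(θ₄−θ₂) / [r₃ sin(θ₃−θ₄)].
Numerator sine = +0.32061; denominator sine = +0.61291.
Result = 0.0938·30.42·(+0.32061) / (0.2434·(+0.61291)) = +6.1324 rad/s; magnitude 6.1324 rad/s.

6.13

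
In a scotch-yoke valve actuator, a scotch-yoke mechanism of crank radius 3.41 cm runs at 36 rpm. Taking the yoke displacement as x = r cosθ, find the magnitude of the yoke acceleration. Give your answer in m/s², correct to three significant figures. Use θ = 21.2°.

ω = 3.77 rad/s (from 36 rpm).
x = r cosθ ⇒ ẍ = −rω² cosθ (ω constant).
|a| = rω²|cosθ| = 0.0341·(3.77)²·|cos 21.2°| = 0.45184 m/s².

0.452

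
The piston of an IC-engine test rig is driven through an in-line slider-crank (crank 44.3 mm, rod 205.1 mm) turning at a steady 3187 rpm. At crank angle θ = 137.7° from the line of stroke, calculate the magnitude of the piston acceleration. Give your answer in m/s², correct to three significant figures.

3540

ω = 2π·3187/60 = 333.7 rad/s
x(θ) = r cosθ + √(L² − r² sin²θ); with ω constant, a = ω²·d²x/dθ².
d²x/dθ² = −r cosθ − r²(cos2θ)/√u − r⁴ sin²2θ/(4u^{3/2}),  u = L² − r² sin²θ = 0.0411771 m².
Substituting r = 0.0443 m, L = 0.2051 m, θ = 137.7°: d²x/dθ² = +0.031741 m.
a = ω²·d²x/dθ² = (333.7)²·(+0.031741) = +3535.5 m/s²;  |a| = 3535.5 m/s².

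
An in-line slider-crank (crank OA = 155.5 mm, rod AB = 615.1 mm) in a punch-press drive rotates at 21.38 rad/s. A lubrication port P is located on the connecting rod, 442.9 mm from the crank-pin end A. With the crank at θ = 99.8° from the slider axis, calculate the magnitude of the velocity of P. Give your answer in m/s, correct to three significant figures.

ω = 21.38 rad/s.  Crank-pin speed |V_A| = rω = 3.3246 m/s, perpendicular to OA.
Rod angle: sinφ = −(r/L) sinθ ⇒ φ = -14.425°; ω_rod = −rω cosθ/√(L²−r²sin²θ) = +0.94992 rad/s.
V_P = V_A + ω_rod × AP, with AP = 0.4429 m along the rod.
Components: V_Px = −rω sinθ − a·ω_rod·sinφ = -3.1713 m/s;  V_Py = rω cosθ + a·ω_rod·cosφ = -0.15842 m/s.
|V_P| = √(V_Px² + V_Py²) = 3.1752 m/s.

3.18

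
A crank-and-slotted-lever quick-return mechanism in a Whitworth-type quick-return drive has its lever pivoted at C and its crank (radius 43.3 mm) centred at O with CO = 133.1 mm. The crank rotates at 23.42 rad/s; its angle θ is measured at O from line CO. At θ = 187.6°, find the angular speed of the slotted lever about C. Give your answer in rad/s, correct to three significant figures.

ω = 23.42 rad/s
Crank pin A relative to C: A = (d + r cosθ, r sinθ); lever angle φ = atan2(r sinθ, d + r cosθ).
Differentiating tanφ: φ̇ = rω(d cosθ + r)/(d² + r² + 2dr cosθ).
d² + r² + 2dr cosθ = |CA|² = 0.00816529 m²;  d cosθ + r = -0.088631 m.
|ω_lever| = |0.0433·23.42·-0.088631| / 0.00816529 = 11.007 rad/s.

11.0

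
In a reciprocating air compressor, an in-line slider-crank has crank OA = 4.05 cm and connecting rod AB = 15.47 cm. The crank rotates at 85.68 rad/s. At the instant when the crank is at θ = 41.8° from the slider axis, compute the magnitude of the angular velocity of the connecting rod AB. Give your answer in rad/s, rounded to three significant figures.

17.0

ω = 85.68 rad/s
The rod makes angle φ with the slider axis where L sinφ = r sinθ; differentiating, L cosφ·φ̇ = r ω cosθ.
L cosφ = √(L² − r² sin²θ) = 0.15233 m.
|ω_rod| = r ω |cosθ| / √(L² − r² sin²θ) = 0.0405·85.68·0.74548/0.15233 = 16.982 rad/s.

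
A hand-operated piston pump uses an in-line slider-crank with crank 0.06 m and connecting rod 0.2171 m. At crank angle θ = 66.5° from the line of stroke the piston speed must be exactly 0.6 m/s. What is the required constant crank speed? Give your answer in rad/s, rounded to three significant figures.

9.79

For an in-line slider-crank, |v_piston| = rω|sinθ|·[1 + r cosθ/√(L² − r² sin²θ)].
With r = 0.06 m, L = 0.2171 m, θ = 66.5°: the bracketed kinematic factor |dx/dθ| = 0.061292 m.
ω = v/|dx/dθ| = 0.6/0.061292 = 9.7892 rad/s.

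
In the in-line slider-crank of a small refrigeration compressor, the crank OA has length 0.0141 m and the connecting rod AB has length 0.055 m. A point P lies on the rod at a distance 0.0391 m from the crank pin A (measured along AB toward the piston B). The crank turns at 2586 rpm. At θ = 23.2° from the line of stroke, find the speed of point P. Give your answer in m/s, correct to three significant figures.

2.03

ω = 270.8 rad/s.  Crank-pin speed |V_A| = rω = 3.8184 m/s, perpendicular to OA.
Rod angle: sinφ = −(r/L) sinθ ⇒ φ = -5.796°; ω_rod = −rω cosθ/√(L²−r²sin²θ) = -64.139 rad/s.
V_P = V_A + ω_rod × AP, with AP = 0.0391 m along the rod.
Components: V_Px = −rω sinθ − a·ω_rod·sinφ = -1.7575 m/s;  V_Py = rω cosθ + a·ω_rod·cosφ = +1.0146 m/s.
|V_P| = √(V_Px² + V_Py²) = 2.0293 m/s.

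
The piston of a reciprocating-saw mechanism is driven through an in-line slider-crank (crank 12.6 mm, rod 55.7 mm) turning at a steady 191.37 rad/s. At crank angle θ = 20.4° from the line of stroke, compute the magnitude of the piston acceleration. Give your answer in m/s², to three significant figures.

ω = 191.4 rad/s
x(θ) = r cosθ + √(L² − r² sin²θ); with ω constant, a = ω²·d²x/dθ².
d²x/dθ² = −r cosθ − r²(cos2θ)/√u − r⁴ sin²2θ/(4u^{3/2}),  u = L² − r² sin²θ = 0.0030832 m².
Substituting r = 0.0126 m, L = 0.0557 m, θ = 20.4°: d²x/dθ² = -0.01399 m.
a = ω²·d²x/dθ² = (191.4)²·(-0.01399) = -512.34 m/s²;  |a| = 512.34 m/s².

512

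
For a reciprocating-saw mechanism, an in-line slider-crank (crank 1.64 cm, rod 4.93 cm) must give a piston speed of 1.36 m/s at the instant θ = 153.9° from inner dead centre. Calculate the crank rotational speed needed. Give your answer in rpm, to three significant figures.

For an in-line slider-crank, |v_piston| = rω|sinθ|·[1 + r cosθ/√(L² − r² sin²θ)].
With r = 0.0164 m, L = 0.0493 m, θ = 153.9°: the bracketed kinematic factor |dx/dθ| = 0.0050362 m.
ω = v/|dx/dθ| = 1.36/0.0050362 = 270.05 rad/s.
N = 60ω/(2π) = 2578.8 rpm.

2580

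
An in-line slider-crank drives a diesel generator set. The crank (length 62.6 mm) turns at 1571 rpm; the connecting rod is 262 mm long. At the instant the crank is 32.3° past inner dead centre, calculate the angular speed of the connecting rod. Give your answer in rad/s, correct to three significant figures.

33.5

ω = 164.5 rad/s (converted from 1571 rpm).
The rod makes angle φ with the slider axis where L sinφ = r sinθ; differentiating, L cosφ·φ̇ = r ω cosθ.
L cosφ = √(L² − r² sin²θ) = 0.25986 m.
|ω_rod| = r ω |cosθ| / √(L² − r² sin²θ) = 0.0626·164.5·0.84526/0.25986 = 33.499 rad/s.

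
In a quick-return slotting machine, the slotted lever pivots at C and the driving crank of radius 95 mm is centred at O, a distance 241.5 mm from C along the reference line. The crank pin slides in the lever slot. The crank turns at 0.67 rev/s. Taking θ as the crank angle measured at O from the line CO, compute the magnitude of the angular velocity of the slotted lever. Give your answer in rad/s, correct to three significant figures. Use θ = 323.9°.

1.11

ω = 4.21 rad/s (from 0.67 rev/s).
Crank pin A relative to C: A = (d + r cosθ, r sinθ); lever angle φ = atan2(r sinθ, d + r cosθ).
Differentiating tanφ: φ̇ = rω(d cosθ + r)/(d² + r² + 2dr cosθ).
d² + r² + 2dr cosθ = |CA|² = 0.104422 m²;  d cosθ + r = +0.29013 m.
|ω_lever| = |0.095·4.21·+0.29013| / 0.104422 = 1.1112 rad/s.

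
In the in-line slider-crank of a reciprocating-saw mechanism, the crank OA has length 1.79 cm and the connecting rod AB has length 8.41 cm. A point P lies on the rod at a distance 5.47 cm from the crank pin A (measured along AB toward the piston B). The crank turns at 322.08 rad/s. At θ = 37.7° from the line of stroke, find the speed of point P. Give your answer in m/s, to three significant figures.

ω = 322.1 rad/s.  Crank-pin speed |V_A| = rω = 5.7652 m/s, perpendicular to OA.
Rod angle: sinφ = −(r/L) sinθ ⇒ φ = -7.479°; ω_rod = −rω cosθ/√(L²−r²sin²θ) = -54.705 rad/s.
V_P = V_A + ω_rod × AP, with AP = 0.0547 m along the rod.
Components: V_Px = −rω sinθ − a·ω_rod·sinφ = -3.9151 m/s;  V_Py = rω cosθ + a·ω_rod·cosφ = +1.5947 m/s.
|V_P| = √(V_Px² + V_Py²) = 4.2274 m/s.

4.23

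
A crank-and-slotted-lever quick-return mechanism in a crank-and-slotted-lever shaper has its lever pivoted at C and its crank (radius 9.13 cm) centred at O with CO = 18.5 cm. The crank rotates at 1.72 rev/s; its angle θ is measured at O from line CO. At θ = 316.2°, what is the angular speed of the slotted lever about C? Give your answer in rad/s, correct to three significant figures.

3.31

ω = 10.81 rad/s (from 1.72 rev/s).
Crank pin A relative to C: A = (d + r cosθ, r sinθ); lever angle φ = atan2(r sinθ, d + r cosθ).
Differentiating tanφ: φ̇ = rω(d cosθ + r)/(d² + r² + 2dr cosθ).
d² + r² + 2dr cosθ = |CA|² = 0.0669425 m²;  d cosθ + r = +0.22483 m.
|ω_lever| = |0.0913·10.81·+0.22483| / 0.0669425 = 3.3138 rad/s.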